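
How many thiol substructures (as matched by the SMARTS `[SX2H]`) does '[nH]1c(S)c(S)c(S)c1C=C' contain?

3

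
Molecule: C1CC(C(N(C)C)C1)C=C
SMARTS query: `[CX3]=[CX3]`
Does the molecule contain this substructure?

The pattern [CX3]=[CX3] describes a non-aromatic C=C double bond between two sp2 carbons — an alkene.
The molecule carries a vinyl group (-CH=CH2), whose atoms satisfy every constraint of the query, so the pattern matches.

Yes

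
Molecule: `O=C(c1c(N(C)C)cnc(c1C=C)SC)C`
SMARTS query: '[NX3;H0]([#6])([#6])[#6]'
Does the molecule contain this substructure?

Yes

The pattern [NX3;H0]([#6])([#6])[#6] describes a trivalent nitrogen with no H, bonded to three carbons — a tertiary amine.
The molecule carries a dimethylamino group (-N(CH3)2), whose atoms satisfy every constraint of the query, so the pattern matches.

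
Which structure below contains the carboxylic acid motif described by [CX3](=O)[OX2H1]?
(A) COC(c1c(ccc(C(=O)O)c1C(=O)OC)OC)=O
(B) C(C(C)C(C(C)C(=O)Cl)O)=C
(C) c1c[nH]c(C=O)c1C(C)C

A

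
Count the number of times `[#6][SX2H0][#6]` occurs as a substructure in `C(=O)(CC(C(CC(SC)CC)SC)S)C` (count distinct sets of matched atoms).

[#6][SX2H0][#6] is the SMARTS for a thioether: an aliphatic sulfur bridging two carbons with no H on the sulfur.
The molecule carries 2 separate instances of a methylthio ether (-SCH3) meeting every constraint; each maps to a distinct set of atoms, giving 2 matches.

2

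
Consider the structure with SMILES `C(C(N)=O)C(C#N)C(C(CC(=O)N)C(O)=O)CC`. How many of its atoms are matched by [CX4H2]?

3

The query [CX4H2] means: sp3 carbon (X4) with exactly two hydrogens.
Check the 18 heavy atoms by environment: 3× C (H2, X4) → match; 3× C (H1, X4) → no; 1× C (H3, X4) → no; 3× C (H0, X3) → no; 3× O (H0, X1) → no; 1× O (H1, X2) → no; 2× N (H2, X3) → no; 1× C (H0, X2) → no; 1× N (H0, X1) → no.
That gives 3 matching atoms.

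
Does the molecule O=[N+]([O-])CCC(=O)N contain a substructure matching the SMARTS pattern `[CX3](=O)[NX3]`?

The pattern [CX3](=O)[NX3] describes a carbonyl carbon bonded to a trivalent nitrogen — an amide.
The molecule carries a primary amide (-C(=O)NH2), whose atoms satisfy every constraint of the query, so the pattern matches.

Yes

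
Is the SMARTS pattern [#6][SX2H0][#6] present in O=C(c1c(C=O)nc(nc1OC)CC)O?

No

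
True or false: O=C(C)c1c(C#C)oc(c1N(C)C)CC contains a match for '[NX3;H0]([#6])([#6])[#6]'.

True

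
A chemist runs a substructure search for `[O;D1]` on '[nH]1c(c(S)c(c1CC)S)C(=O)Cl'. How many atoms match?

1

Check the 12 heavy atoms by environment: 1× n (aromatic, D2) → no; 4× c (aromatic, D3) → no; 1× C (D2) → no; 1× C (D1) → no; 2× S (D1) → no; 1× C (D3) → no; 1× O (D1) → match; 1× Cl (D1) → no.
That gives 1 matching atom.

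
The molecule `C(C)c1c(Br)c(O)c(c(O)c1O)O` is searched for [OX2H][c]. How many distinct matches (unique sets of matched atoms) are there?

4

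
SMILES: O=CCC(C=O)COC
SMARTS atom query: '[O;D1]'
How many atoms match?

2

The query [O;D1] means: aliphatic oxygen bonded to exactly one heavy atom.
Check the 9 heavy atoms by environment: 4× C (D2) → no; 1× C (D3) → no; 1× O (D2) → no; 1× C (D1) → no; 2× O (D1) → match.
That gives 2 matching atoms.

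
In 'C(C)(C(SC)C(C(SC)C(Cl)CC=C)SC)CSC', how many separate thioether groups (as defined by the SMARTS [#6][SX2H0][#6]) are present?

4

[#6][SX2H0][#6] is the SMARTS for a thioether: an aliphatic sulfur bridging two carbons with no H on the sulfur.
The molecule carries 4 separate instances of a methylthio ether (-SCH3) meeting every constraint; each maps to a distinct set of atoms, giving 4 matches.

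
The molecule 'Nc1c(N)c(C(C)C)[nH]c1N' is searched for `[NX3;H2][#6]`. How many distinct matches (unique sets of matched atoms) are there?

[NX3;H2][#6] is the SMARTS for a primary amine: a trivalent nitrogen with two H attached to carbon.
The molecule carries 3 separate instances of a primary amino group (-NH2) meeting every constraint; each maps to a distinct set of atoms, giving 3 matches.

3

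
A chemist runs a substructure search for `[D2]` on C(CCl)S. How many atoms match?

2

The query [D2] means: atom with exactly two heavy-atom neighbours.
Check the 4 heavy atoms by environment: 2× C (D2) → match; 1× Cl (D1) → no; 1× S (D1) → no.
That gives 2 matching atoms.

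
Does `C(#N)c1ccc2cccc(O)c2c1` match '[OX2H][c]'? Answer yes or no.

Yes

The pattern [OX2H][c] describes a hydroxyl oxygen attached to an aromatic carbon — a phenol.
The molecule carries a hydroxyl group (-OH), whose atoms satisfy every constraint of the query, so the pattern matches.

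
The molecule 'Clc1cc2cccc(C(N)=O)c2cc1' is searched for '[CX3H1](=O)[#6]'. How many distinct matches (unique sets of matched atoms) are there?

[CX3H1](=O)[#6] is the SMARTS for an aldehyde: an sp2 carbon with one H, double-bonded to O and single-bonded to carbon.
No fragment in the molecule satisfies every constraint, giving 0 matches.

0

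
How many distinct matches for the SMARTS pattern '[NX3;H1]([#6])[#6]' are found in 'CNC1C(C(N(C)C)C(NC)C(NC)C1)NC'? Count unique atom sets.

4

[NX3;H1]([#6])[#6] is the SMARTS for a secondary amine: a trivalent nitrogen with one H, bonded to two carbons.
The molecule carries 4 separate instances of an N-methylamino group (-NHCH3) meeting every constraint; each maps to a distinct set of atoms, giving 4 matches.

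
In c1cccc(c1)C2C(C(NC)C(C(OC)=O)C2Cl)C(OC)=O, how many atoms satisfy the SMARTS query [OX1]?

2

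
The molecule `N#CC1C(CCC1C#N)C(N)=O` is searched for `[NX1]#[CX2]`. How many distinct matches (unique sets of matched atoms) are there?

[NX1]#[CX2] is the SMARTS for a nitrile: a nitrogen triple-bonded to a two-connected carbon.
The molecule carries 2 separate instances of a nitrile (-C#N) meeting every constraint; each maps to a distinct set of atoms, giving 2 matches.

2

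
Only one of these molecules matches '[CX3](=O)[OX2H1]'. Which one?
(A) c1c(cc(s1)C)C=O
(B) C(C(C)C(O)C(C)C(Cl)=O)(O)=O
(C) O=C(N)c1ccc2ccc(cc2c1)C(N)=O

B

[CX3](=O)[OX2H1] describes an sp2 carbon double-bonded to O and single-bonded to an -OH oxygen (a carboxylic acid).
(A) has an aldehyde (-CHO) but there is no singly-bonded oxygen on the carbonyl carbon.
(B) contains a carboxylic acid group (-C(=O)OH), which satisfies every atom and bond constraint.
(C) has a primary amide (-C(=O)NH2) but the carbonyl is bonded to N, not to an -OH oxygen.
So the answer is (B).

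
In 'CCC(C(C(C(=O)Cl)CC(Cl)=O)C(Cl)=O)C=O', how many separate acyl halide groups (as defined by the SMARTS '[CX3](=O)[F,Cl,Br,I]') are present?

3

[CX3](=O)[F,Cl,Br,I] is the SMARTS for an acyl halide: a carbonyl carbon bonded to a halogen.
The molecule carries 3 separate instances of an acyl chloride (-C(=O)Cl) meeting every constraint; each maps to a distinct set of atoms, giving 3 matches.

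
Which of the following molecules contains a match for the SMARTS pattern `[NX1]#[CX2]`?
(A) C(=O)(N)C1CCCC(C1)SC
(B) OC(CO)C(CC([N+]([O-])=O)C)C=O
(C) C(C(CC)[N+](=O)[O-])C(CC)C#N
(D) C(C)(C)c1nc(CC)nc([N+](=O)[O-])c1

[NX1]#[CX2] describes a nitrogen triple-bonded to a two-connected carbon (a nitrile).
(A) has a primary amide (-C(=O)NH2) but the nitrogen is NX3, not NX1.
(B) has a nitro group (-[N+](=O)[O-]) but there is no C#N triple bond.
(C) contains a nitrile (-C#N), which satisfies every atom and bond constraint.
(D) has a nitro group (-[N+](=O)[O-]) but there is no C#N triple bond.
So the answer is (C).

C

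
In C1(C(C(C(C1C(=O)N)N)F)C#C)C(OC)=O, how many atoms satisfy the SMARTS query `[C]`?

The query [C] means: uppercase C matches aliphatic (non-aromatic) carbon only.
Check the 16 heavy atoms by environment: 10× C → match; 1× F → no; 2× N → no; 3× O → no.
That gives 10 matching atoms.

10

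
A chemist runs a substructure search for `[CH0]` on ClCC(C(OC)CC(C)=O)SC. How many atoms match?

The query [CH0] means: aliphatic carbon with no attached hydrogen.
Check the 12 heavy atoms by environment: 2× C (H2) → no; 2× C (H1) → no; 2× O (H0) → no; 3× C (H3) → no; 1× Cl (H0) → no; 1× C (H0) → match; 1× S (H0) → no.
That gives 1 matching atom.

1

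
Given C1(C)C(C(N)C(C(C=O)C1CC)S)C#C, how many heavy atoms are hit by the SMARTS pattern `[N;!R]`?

1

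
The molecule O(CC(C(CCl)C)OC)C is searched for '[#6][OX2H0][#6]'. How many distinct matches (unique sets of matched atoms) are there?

[#6][OX2H0][#6] is the SMARTS for an ether: an aliphatic oxygen bridging two carbons with no H on the oxygen.
The molecule carries 2 separate instances of a methoxy ether (-OCH3) meeting every constraint; each maps to a distinct set of atoms, giving 2 matches.

2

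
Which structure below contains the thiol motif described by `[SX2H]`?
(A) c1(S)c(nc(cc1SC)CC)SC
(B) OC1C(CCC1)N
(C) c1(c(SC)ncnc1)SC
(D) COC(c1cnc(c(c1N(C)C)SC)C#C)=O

[SX2H] describes an aliphatic sulfur with two connections, one being H (a thiol).
(A) contains a thiol (-SH), which satisfies every atom and bond constraint.
(B) has a hydroxyl group (-OH) but it is an -OH, not an -SH.
(C) has a methylthio ether (-SCH3) but the sulfur has H0 (bonded to two carbons), not H1.
(D) has a methylthio ether (-SCH3) but the sulfur has H0 (bonded to two carbons), not H1.
So the answer is (A).

A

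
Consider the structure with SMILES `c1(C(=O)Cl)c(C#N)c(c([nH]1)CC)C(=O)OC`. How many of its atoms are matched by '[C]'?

The query [C] means: uppercase C matches aliphatic (non-aromatic) carbon only.
Check the 16 heavy atoms by environment: 1× n (aromatic) → no; 4× c (aromatic) → no; 6× C → match; 3× O → no; 1× N → no; 1× Cl → no.
That gives 6 matching atoms.

6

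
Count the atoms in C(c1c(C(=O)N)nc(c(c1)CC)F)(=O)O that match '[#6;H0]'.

Check the 15 heavy atoms by environment: 1× n (aromatic, H0) → no; 4× c (aromatic, H0) → match; 1× c (aromatic, H1) → no; 2× C (H0) → match; 2× O (H0) → no; 1× O (H1) → no; 1× C (H2) → no; 1× C (H3) → no; 1× N (H2) → no; 1× F (H0) → no.
Summing the matching environments: 4 + 2 = 6 matching atoms.

6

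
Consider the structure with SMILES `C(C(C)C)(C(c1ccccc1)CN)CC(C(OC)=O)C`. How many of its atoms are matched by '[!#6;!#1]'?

Check the 20 heavy atoms by environment: 11× C → no; 1× N → match; 2× O → match; 6× c (aromatic) → no.
Summing the matching environments: 1 + 2 = 3 matching atoms.

3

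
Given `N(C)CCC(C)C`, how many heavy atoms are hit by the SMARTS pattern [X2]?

0

The query [X2] means: any atom with exactly two total connections (bonds + H).
Check the 7 heavy atoms by environment: 6× C (X4) → no; 1× N (X3) → no.
No environment satisfies the query, so 0 matching atoms.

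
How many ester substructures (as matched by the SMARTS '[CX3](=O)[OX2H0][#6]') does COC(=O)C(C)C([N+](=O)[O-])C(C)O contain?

1

[CX3](=O)[OX2H0][#6] is the SMARTS for an ester: a carbonyl carbon bonded to an oxygen that is itself bonded to carbon (no H on that O).
Exactly one fragment in the molecule meets all constraints, giving 1 match.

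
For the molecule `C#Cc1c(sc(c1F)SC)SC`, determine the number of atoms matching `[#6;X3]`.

The query [#6;X3] means: any carbon (aromatic or not) with three total connections.
Check the 12 heavy atoms by environment: 1× s (aromatic, X2) → no; 4× c (aromatic, X3) → match; 2× C (X2) → no; 2× S (X2) → no; 2× C (X4) → no; 1× F (X1) → no.
That gives 4 matching atoms.

4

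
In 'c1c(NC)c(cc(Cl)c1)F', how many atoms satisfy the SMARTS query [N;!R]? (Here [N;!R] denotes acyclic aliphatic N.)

1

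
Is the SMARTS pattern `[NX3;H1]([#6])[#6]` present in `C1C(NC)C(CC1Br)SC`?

Yes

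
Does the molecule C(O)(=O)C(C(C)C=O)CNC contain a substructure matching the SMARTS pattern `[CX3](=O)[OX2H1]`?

Yes

The pattern [CX3](=O)[OX2H1] describes an sp2 carbon double-bonded to O and single-bonded to an -OH oxygen — a carboxylic acid.
The molecule carries a carboxylic acid group (-C(=O)OH), whose atoms satisfy every constraint of the query, so the pattern matches.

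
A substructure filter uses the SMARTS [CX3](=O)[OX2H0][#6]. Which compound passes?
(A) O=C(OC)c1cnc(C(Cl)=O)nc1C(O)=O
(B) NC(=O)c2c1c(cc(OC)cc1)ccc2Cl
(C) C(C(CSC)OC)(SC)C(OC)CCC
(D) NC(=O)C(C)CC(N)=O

[CX3](=O)[OX2H0][#6] describes a carbonyl carbon bonded to an oxygen that is itself bonded to carbon (no H on that O) (an ester).
(A) contains a methyl-ester group (-C(=O)OCH3), which satisfies every atom and bond constraint.
(B) has a methoxy ether (-OCH3) but the ether oxygen is not adjacent to a C=O carbon.
(C) has a methoxy ether (-OCH3) but the ether oxygen is not adjacent to a C=O carbon.
(D) has a primary amide (-C(=O)NH2) but the carbonyl is bonded to N, not to an O-C linkage.
So the answer is (A).

A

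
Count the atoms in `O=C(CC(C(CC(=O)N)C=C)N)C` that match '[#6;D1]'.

The query [#6;D1] means: carbon bonded to exactly one heavy atom.
Check the 13 heavy atoms by environment: 3× C (D2) → no; 4× C (D3) → no; 2× O (D1) → no; 2× C (D1) → match; 2× N (D1) → no.
That gives 2 matching atoms.

2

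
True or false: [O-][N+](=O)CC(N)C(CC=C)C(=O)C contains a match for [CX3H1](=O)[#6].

The pattern [CX3H1](=O)[#6] describes an sp2 carbon with one H, double-bonded to O and single-bonded to carbon — an aldehyde.
The closest candidate here is an acetyl/ketone group (-C(=O)CH3), but the carbonyl carbon has H0 (two carbon neighbours), not H1. No other fragment satisfies the full query, so there is no match.

False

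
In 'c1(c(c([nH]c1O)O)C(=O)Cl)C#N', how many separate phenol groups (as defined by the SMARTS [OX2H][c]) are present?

2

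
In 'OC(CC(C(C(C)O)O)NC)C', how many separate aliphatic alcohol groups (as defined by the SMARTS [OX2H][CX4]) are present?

[OX2H][CX4] is the SMARTS for an aliphatic alcohol: a hydroxyl oxygen bound to an sp3 (X4) carbon.
The molecule carries 3 separate instances of a hydroxyl group (-OH) meeting every constraint; each maps to a distinct set of atoms, giving 3 matches.

3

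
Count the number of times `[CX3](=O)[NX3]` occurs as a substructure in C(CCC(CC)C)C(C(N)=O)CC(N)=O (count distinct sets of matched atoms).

2

[CX3](=O)[NX3] is the SMARTS for an amide: a carbonyl carbon bonded to a trivalent nitrogen.
The molecule carries 2 separate instances of a primary amide (-C(=O)NH2) meeting every constraint; each maps to a distinct set of atoms, giving 2 matches.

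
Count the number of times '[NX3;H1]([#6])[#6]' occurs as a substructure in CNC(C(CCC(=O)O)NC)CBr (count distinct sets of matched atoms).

[NX3;H1]([#6])[#6] is the SMARTS for a secondary amine: a trivalent nitrogen with one H, bonded to two carbons.
The molecule carries 2 separate instances of an N-methylamino group (-NHCH3) meeting every constraint; each maps to a distinct set of atoms, giving 2 matches.

2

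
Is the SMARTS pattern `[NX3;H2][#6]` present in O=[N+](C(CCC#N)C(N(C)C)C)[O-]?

No

The pattern [NX3;H2][#6] describes a trivalent nitrogen with two H attached to carbon — a primary amine.
The closest candidate here is a nitro group (-[N+](=O)[O-]), but the nitrogen is [N+] with no H, not NX3H2. No other fragment satisfies the full query, so there is no match.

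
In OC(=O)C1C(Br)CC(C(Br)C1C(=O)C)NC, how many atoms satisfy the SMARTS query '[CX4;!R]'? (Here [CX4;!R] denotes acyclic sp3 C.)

The query [CX4;!R] means: aliphatic carbon with four total connections, not in a ring.
Check the 16 heavy atoms by environment: 6× C (X4, in 6-ring) → no; 2× C (X3, acyclic) → no; 2× O (X1, acyclic) → no; 1× O (X2, acyclic) → no; 2× Br (X1, acyclic) → no; 1× N (X3, acyclic) → no; 2× C (X4, acyclic) → match.
That gives 2 matching atoms.

2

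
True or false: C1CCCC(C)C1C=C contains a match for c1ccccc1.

False

The pattern c1ccccc1 describes six aromatic carbons in a ring — a benzene ring.
The closest candidate here is a methyl group (-CH3), but no six-membered all-carbon aromatic ring is present. No other fragment satisfies the full query, so there is no match.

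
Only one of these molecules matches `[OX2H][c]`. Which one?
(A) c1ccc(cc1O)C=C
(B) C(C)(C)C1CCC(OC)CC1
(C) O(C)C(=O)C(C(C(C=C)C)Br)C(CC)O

A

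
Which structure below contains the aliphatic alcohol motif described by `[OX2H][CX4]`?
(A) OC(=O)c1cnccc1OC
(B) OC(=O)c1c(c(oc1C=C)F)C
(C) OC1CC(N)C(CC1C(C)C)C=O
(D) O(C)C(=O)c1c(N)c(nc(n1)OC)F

C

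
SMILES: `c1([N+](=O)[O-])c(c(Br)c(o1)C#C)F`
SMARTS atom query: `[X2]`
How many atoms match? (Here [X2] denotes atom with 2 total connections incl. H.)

The query [X2] means: any atom with exactly two total connections (bonds + H).
Check the 12 heavy atoms by environment: 1× o (aromatic, X2) → match; 4× c (aromatic, X3) → no; 1× Br (X1) → no; 1× F (X1) → no; 1× N (charge +1, X3) → no; 1× O (charge -1, X1) → no; 1× O (X1) → no; 2× C (X2) → match.
Summing the matching environments: 1 + 2 = 3 matching atoms.

3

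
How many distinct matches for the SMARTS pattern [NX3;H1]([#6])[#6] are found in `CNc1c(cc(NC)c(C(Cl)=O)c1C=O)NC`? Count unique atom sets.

3

[NX3;H1]([#6])[#6] is the SMARTS for a secondary amine: a trivalent nitrogen with one H, bonded to two carbons.
The molecule carries 3 separate instances of an N-methylamino group (-NHCH3) meeting every constraint; each maps to a distinct set of atoms, giving 3 matches.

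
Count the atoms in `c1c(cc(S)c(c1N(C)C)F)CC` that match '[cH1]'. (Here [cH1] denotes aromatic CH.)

The query [cH1] means: aromatic carbon bearing exactly one hydrogen.
Check the 13 heavy atoms by environment: 2× c (aromatic, H1) → match; 4× c (aromatic, H0) → no; 1× N (H0) → no; 3× C (H3) → no; 1× C (H2) → no; 1× S (H1) → no; 1× F (H0) → no.
That gives 2 matching atoms.

2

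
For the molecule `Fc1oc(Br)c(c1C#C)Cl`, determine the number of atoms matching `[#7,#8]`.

Check the 10 heavy atoms by environment: 1× o (aromatic) → match; 4× c (aromatic) → no; 1× Br → no; 1× Cl → no; 1× F → no; 2× C → no.
That gives 1 matching atom.

1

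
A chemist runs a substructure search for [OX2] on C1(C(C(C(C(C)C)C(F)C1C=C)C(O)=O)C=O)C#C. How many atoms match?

Check the 19 heavy atoms by environment: 9× C (X4) → no; 2× C (X2) → no; 4× C (X3) → no; 2× O (X1) → no; 1× O (X2) → match; 1× F (X1) → no.
That gives 1 matching atom.

1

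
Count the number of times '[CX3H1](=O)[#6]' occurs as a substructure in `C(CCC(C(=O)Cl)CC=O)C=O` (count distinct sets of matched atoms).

[CX3H1](=O)[#6] is the SMARTS for an aldehyde: an sp2 carbon with one H, double-bonded to O and single-bonded to carbon.
The molecule carries 2 separate instances of an aldehyde (-CHO) meeting every constraint; each maps to a distinct set of atoms, giving 2 matches.

2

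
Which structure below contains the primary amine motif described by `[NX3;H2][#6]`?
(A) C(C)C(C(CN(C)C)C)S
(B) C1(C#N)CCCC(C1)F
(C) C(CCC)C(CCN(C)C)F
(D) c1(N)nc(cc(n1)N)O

D

[NX3;H2][#6] describes a trivalent nitrogen with two H attached to carbon (a primary amine).
(A) has a dimethylamino group (-N(CH3)2) but the nitrogen has H0, not H2.
(B) has a nitrile (-C#N) but the nitrogen is NX1 (triple-bonded), not NX3 with two H.
(C) has a dimethylamino group (-N(CH3)2) but the nitrogen has H0, not H2.
(D) contains a primary amino group (-NH2), which satisfies every atom and bond constraint.
So the answer is (D).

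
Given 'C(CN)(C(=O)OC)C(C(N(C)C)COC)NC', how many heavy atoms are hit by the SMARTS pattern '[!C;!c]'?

6

The query [!C;!c] means: neither aliphatic nor aromatic carbon — same as [!#6].
Check the 17 heavy atoms by environment: 11× C → no; 3× N → match; 3× O → match.
Summing the matching environments: 3 + 3 = 6 matching atoms.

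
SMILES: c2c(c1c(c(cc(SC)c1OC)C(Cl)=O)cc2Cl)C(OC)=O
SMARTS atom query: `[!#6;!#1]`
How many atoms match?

The query [!#6;!#1] means: not carbon and not hydrogen — any heteroatom.
Check the 22 heavy atoms by environment: 10× c (aromatic) → no; 1× S → match; 5× C → no; 4× O → match; 2× Cl → match.
Summing the matching environments: 1 + 4 + 2 = 7 matching atoms.

7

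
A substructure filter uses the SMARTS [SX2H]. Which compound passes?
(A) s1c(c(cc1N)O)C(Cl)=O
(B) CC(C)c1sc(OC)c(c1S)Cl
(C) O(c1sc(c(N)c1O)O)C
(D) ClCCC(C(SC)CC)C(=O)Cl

[SX2H] describes an aliphatic sulfur with two connections, one being H (a thiol).
(A) has a hydroxyl group (-OH) but it is an -OH, not an -SH.
(B) contains a thiol (-SH), which satisfies every atom and bond constraint.
(C) has a hydroxyl group (-OH) but it is an -OH, not an -SH.
(D) has a methylthio ether (-SCH3) but the sulfur has H0 (bonded to two carbons), not H1.
So the answer is (B).

B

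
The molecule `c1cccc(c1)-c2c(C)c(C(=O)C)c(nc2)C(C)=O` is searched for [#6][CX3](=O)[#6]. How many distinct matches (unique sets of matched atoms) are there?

[#6][CX3](=O)[#6] is the SMARTS for a ketone: a carbonyl carbon (no H) flanked by two carbons.
The molecule carries 2 separate instances of an acetyl/ketone group (-C(=O)CH3) meeting every constraint; each maps to a distinct set of atoms, giving 2 matches.

2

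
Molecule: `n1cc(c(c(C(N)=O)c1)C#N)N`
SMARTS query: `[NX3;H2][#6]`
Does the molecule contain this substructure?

The pattern [NX3;H2][#6] describes a trivalent nitrogen with two H attached to carbon — a primary amine.
The molecule carries a primary amino group (-NH2), whose atoms satisfy every constraint of the query, so the pattern matches.

Yes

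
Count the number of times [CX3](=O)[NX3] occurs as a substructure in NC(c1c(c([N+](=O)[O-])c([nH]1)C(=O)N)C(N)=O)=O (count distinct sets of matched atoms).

3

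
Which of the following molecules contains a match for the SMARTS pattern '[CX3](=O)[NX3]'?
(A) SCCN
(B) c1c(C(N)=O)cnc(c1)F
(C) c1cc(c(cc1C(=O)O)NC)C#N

[CX3](=O)[NX3] describes a carbonyl carbon bonded to a trivalent nitrogen (an amide).
(A) has a primary amino group (-NH2) but the -NH2 is not attached to a carbonyl carbon.
(B) contains a primary amide (-C(=O)NH2), which satisfies every atom and bond constraint.
(C) has a nitrile (-C#N) but the nitrile N is NX1 (triple-bonded), not NX3.
So the answer is (B).

B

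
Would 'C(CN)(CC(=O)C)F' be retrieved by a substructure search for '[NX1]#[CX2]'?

No

The pattern [NX1]#[CX2] describes a nitrogen triple-bonded to a two-connected carbon — a nitrile.
The closest candidate here is a primary amino group (-NH2), but the nitrogen is NX3 (three connections), not NX1 triple-bonded. No other fragment satisfies the full query, so there is no match.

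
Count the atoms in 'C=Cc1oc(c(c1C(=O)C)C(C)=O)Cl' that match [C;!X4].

4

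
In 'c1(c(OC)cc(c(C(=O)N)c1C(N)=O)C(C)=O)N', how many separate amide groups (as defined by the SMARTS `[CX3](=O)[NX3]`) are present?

2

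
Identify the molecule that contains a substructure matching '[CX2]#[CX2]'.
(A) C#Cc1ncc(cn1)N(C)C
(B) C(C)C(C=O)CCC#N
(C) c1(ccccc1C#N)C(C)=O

[CX2]#[CX2] describes a carbon-carbon triple bond (an alkyne).
(A) contains an ethynyl group (-C#CH), which satisfies every atom and bond constraint.
(B) has a nitrile (-C#N) but the triple bond is C#N, not C#C.
(C) has a nitrile (-C#N) but the triple bond is C#N, not C#C.
So the answer is (A).

A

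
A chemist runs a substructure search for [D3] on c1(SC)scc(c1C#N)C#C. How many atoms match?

3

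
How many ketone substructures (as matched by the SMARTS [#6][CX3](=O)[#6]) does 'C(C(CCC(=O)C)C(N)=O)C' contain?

1

[#6][CX3](=O)[#6] is the SMARTS for a ketone: a carbonyl carbon (no H) flanked by two carbons.
Exactly one fragment in the molecule meets all constraints, giving 1 match.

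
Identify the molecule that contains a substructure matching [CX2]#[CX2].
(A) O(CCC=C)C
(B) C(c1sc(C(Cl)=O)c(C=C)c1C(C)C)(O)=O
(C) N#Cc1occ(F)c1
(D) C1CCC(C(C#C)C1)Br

D

[CX2]#[CX2] describes a carbon-carbon triple bond (an alkyne).
(A) has a vinyl group (-CH=CH2) but the C=C is a double bond; both carbons are CX3, not CX2.
(B) has a vinyl group (-CH=CH2) but the C=C is a double bond; both carbons are CX3, not CX2.
(C) has a nitrile (-C#N) but the triple bond is C#N, not C#C.
(D) contains an ethynyl group (-C#CH), which satisfies every atom and bond constraint.
So the answer is (D).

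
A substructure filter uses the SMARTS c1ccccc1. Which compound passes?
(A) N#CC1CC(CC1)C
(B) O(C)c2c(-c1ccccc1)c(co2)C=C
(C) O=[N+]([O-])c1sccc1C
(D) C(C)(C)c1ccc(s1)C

c1ccccc1 describes six aromatic carbons in a ring (a benzene ring).
(A) has a methyl group (-CH3) but no six-membered all-carbon aromatic ring is present.
(B) contains a phenyl ring, which satisfies every atom and bond constraint.
(C) has a methyl group (-CH3) but no six-membered all-carbon aromatic ring is present.
(D) has a methyl group (-CH3) but no six-membered all-carbon aromatic ring is present.
So the answer is (B).

B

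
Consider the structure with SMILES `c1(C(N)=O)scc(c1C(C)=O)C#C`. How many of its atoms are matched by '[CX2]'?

2

The query [CX2] means: C with X2: aliphatic carbon with exactly 2 total connections.
Check the 13 heavy atoms by environment: 1× s (aromatic, X2) → no; 4× c (aromatic, X3) → no; 2× C (X2) → match; 2× C (X3) → no; 2× O (X1) → no; 1× N (X3) → no; 1× C (X4) → no.
That gives 2 matching atoms.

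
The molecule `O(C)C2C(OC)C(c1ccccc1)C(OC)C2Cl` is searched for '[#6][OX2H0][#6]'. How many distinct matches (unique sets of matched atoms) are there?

3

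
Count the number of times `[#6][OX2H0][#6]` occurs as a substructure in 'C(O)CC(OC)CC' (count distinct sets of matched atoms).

1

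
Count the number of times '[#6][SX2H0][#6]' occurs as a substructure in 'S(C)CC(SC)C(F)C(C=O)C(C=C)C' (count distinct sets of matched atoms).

2

[#6][SX2H0][#6] is the SMARTS for a thioether: an aliphatic sulfur bridging two carbons with no H on the sulfur.
The molecule carries 2 separate instances of a methylthio ether (-SCH3) meeting every constraint; each maps to a distinct set of atoms, giving 2 matches.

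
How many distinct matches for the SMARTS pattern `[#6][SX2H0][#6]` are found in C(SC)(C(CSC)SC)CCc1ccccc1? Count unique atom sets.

[#6][SX2H0][#6] is the SMARTS for a thioether: an aliphatic sulfur bridging two carbons with no H on the sulfur.
The molecule carries 3 separate instances of a methylthio ether (-SCH3) meeting every constraint; each maps to a distinct set of atoms, giving 3 matches.

3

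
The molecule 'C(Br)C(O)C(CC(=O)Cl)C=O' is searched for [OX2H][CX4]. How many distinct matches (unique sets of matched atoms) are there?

[OX2H][CX4] is the SMARTS for an aliphatic alcohol: a hydroxyl oxygen bound to an sp3 (X4) carbon.
Exactly one fragment in the molecule meets all constraints, giving 1 match.

1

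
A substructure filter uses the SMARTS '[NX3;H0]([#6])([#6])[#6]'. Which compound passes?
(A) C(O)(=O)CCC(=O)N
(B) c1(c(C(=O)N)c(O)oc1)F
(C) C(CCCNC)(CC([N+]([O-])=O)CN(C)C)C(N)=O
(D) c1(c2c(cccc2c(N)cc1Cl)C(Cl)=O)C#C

C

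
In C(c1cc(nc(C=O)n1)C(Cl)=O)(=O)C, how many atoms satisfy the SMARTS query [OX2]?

0

Check the 14 heavy atoms by environment: 2× n (aromatic, X2) → no; 4× c (aromatic, X3) → no; 3× C (X3) → no; 3× O (X1) → no; 1× C (X4) → no; 1× Cl (X1) → no.
No environment satisfies the query, so 0 matching atoms.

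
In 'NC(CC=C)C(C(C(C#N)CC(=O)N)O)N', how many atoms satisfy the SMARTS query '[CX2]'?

Check the 16 heavy atoms by environment: 6× C (X4) → no; 3× N (X3) → no; 1× C (X2) → match; 1× N (X1) → no; 3× C (X3) → no; 1× O (X2) → no; 1× O (X1) → no.
That gives 1 matching atom.

1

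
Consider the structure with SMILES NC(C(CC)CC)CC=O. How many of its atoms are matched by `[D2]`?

4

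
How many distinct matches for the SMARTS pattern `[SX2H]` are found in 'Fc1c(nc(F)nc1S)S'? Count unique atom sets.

[SX2H] is the SMARTS for a thiol: an aliphatic sulfur with two connections, one being H.
The molecule carries 2 separate instances of a thiol (-SH) meeting every constraint; each maps to a distinct set of atoms, giving 2 matches.

2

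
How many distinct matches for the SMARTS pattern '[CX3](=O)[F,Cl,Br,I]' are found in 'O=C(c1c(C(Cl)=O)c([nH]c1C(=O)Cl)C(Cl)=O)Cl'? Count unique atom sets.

4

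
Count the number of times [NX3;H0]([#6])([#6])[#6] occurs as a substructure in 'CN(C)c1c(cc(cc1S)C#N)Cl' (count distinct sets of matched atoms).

1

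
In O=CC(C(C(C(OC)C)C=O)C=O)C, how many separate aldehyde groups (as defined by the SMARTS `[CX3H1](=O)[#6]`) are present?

[CX3H1](=O)[#6] is the SMARTS for an aldehyde: an sp2 carbon with one H, double-bonded to O and single-bonded to carbon.
The molecule carries 3 separate instances of an aldehyde (-CHO) meeting every constraint; each maps to a distinct set of atoms, giving 3 matches.

3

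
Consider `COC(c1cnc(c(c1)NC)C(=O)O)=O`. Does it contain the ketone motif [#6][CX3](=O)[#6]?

No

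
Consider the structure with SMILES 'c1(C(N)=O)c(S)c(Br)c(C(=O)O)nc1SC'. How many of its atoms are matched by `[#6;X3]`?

7

The query [#6;X3] means: any carbon (aromatic or not) with three total connections.
Check the 16 heavy atoms by environment: 1× n (aromatic, X2) → no; 5× c (aromatic, X3) → match; 1× Br (X1) → no; 2× S (X2) → no; 1× C (X4) → no; 2× C (X3) → match; 2× O (X1) → no; 1× N (X3) → no; 1× O (X2) → no.
Summing the matching environments: 5 + 2 = 7 matching atoms.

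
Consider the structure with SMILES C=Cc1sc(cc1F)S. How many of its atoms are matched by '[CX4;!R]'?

The query [CX4;!R] means: aliphatic carbon with four total connections, not in a ring.
Check the 9 heavy atoms by environment: 1× s (aromatic, X2, in 5-ring) → no; 4× c (aromatic, X3, in 5-ring) → no; 1× S (X2, acyclic) → no; 2× C (X3, acyclic) → no; 1× F (X1, acyclic) → no.
No environment satisfies the query, so 0 matching atoms.

0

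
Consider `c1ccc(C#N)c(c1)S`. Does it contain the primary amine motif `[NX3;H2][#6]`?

No

The pattern [NX3;H2][#6] describes a trivalent nitrogen with two H attached to carbon — a primary amine.
The closest candidate here is a nitrile (-C#N), but the nitrogen is NX1 (triple-bonded), not NX3 with two H. No other fragment satisfies the full query, so there is no match.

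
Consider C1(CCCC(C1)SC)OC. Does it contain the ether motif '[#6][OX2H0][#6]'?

The pattern [#6][OX2H0][#6] describes an aliphatic oxygen bridging two carbons with no H on the oxygen — an ether.
The molecule carries a methoxy ether (-OCH3), whose atoms satisfy every constraint of the query, so the pattern matches.

Yes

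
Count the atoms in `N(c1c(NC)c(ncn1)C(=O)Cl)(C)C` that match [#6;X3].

5

Check the 14 heavy atoms by environment: 2× n (aromatic, X2) → no; 4× c (aromatic, X3) → match; 1× C (X3) → match; 1× O (X1) → no; 1× Cl (X1) → no; 2× N (X3) → no; 3× C (X4) → no.
Summing the matching environments: 4 + 1 = 5 matching atoms.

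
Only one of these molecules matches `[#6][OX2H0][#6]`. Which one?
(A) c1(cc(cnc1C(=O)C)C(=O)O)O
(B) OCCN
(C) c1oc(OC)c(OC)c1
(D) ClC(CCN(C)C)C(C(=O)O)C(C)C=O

C

[#6][OX2H0][#6] describes an aliphatic oxygen bridging two carbons with no H on the oxygen (an ether).
(A) has a carboxylic acid group (-C(=O)OH) but the -OH oxygen has H1; the =O is OX1, not OX2.
(B) has a hydroxyl group (-OH) but the oxygen has H1, not H0 bridging two carbons.
(C) contains a methoxy ether (-OCH3), which satisfies every atom and bond constraint.
(D) has a carboxylic acid group (-C(=O)OH) but the -OH oxygen has H1; the =O is OX1, not OX2.
So the answer is (C).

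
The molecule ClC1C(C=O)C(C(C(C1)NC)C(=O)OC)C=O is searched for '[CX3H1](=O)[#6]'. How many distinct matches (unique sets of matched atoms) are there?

2

[CX3H1](=O)[#6] is the SMARTS for an aldehyde: an sp2 carbon with one H, double-bonded to O and single-bonded to carbon.
The molecule carries 2 separate instances of an aldehyde (-CHO) meeting every constraint; each maps to a distinct set of atoms, giving 2 matches.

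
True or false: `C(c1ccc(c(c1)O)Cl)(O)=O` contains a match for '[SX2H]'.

The pattern [SX2H] describes an aliphatic sulfur with two connections, one being H — a thiol.
The closest candidate here is a hydroxyl group (-OH), but it is an -OH, not an -SH. No other fragment satisfies the full query, so there is no match.

False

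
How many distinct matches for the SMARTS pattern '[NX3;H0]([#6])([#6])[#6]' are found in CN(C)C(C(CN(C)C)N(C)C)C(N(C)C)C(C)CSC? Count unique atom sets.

[NX3;H0]([#6])([#6])[#6] is the SMARTS for a tertiary amine: a trivalent nitrogen with no H, bonded to three carbons.
The molecule carries 4 separate instances of a dimethylamino group (-N(CH3)2) meeting every constraint; each maps to a distinct set of atoms, giving 4 matches.

4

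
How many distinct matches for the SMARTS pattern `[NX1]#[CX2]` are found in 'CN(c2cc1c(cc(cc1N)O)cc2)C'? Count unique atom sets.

0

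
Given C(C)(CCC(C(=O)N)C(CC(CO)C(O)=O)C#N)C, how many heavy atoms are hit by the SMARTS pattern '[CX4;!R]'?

The query [CX4;!R] means: aliphatic carbon with four total connections, not in a ring.
Check the 19 heavy atoms by environment: 10× C (X4, acyclic) → match; 2× C (X3, acyclic) → no; 2× O (X1, acyclic) → no; 2× O (X2, acyclic) → no; 1× N (X3, acyclic) → no; 1× C (X2, acyclic) → no; 1× N (X1, acyclic) → no.
That gives 10 matching atoms.

10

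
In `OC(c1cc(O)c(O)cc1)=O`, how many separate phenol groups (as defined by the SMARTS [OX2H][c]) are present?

2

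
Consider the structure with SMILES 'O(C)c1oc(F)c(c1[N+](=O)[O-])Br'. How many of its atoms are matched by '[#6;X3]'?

4

The query [#6;X3] means: any carbon (aromatic or not) with three total connections.
Check the 12 heavy atoms by environment: 1× o (aromatic, X2) → no; 4× c (aromatic, X3) → match; 1× O (X2) → no; 1× C (X4) → no; 1× Br (X1) → no; 1× N (charge +1, X3) → no; 1× O (charge -1, X1) → no; 1× O (X1) → no; 1× F (X1) → no.
That gives 4 matching atoms.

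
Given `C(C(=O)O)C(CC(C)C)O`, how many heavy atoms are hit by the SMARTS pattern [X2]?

2

Check the 10 heavy atoms by environment: 6× C (X4) → no; 1× C (X3) → no; 1× O (X1) → no; 2× O (X2) → match.
That gives 2 matching atoms.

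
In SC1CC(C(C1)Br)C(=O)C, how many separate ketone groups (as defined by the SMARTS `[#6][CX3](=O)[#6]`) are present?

[#6][CX3](=O)[#6] is the SMARTS for a ketone: a carbonyl carbon (no H) flanked by two carbons.
Exactly one fragment in the molecule meets all constraints, giving 1 match.

1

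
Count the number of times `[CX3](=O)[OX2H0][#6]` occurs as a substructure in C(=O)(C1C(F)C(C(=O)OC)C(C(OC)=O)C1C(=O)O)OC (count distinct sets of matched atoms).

[CX3](=O)[OX2H0][#6] is the SMARTS for an ester: a carbonyl carbon bonded to an oxygen that is itself bonded to carbon (no H on that O).
The molecule carries 3 separate instances of a methyl-ester group (-C(=O)OCH3) meeting every constraint; each maps to a distinct set of atoms, giving 3 matches.

3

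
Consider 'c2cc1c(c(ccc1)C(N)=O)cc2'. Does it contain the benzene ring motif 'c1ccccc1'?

The pattern c1ccccc1 describes six aromatic carbons in a ring — a benzene ring.
The required atom environment is present in the molecule, so the pattern matches.

Yes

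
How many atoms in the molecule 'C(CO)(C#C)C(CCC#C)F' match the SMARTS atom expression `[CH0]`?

The query [CH0] means: aliphatic carbon with no attached hydrogen.
Check the 11 heavy atoms by environment: 3× C (H2) → no; 4× C (H1) → no; 2× C (H0) → match; 1× F (H0) → no; 1× O (H1) → no.
That gives 2 matching atoms.

2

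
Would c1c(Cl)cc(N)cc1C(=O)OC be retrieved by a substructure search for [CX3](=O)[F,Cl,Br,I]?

No

The pattern [CX3](=O)[F,Cl,Br,I] describes a carbonyl carbon bonded to a halogen — an acyl halide.
The closest candidate here is a methyl-ester group (-C(=O)OCH3), but the carbonyl is bonded to -O-C, not to a halogen. No other fragment satisfies the full query, so there is no match.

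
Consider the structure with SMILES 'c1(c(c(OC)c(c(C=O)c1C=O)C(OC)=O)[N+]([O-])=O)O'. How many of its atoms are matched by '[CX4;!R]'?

2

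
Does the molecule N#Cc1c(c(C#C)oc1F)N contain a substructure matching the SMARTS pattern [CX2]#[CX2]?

Yes

The pattern [CX2]#[CX2] describes a carbon-carbon triple bond — an alkyne.
The molecule carries an ethynyl group (-C#CH), whose atoms satisfy every constraint of the query, so the pattern matches.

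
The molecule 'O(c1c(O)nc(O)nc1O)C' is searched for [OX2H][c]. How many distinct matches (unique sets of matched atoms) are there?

3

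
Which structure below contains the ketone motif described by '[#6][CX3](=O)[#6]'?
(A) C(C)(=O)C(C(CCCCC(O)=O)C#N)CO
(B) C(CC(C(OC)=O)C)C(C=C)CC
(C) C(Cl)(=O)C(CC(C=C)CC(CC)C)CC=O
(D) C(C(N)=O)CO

A

[#6][CX3](=O)[#6] describes a carbonyl carbon (no H) flanked by two carbons (a ketone).
(A) contains an acetyl/ketone group (-C(=O)CH3), which satisfies every atom and bond constraint.
(B) has a methyl-ester group (-C(=O)OCH3) but one neighbour of the carbonyl carbon is O, not C.
(C) has an aldehyde (-CHO) but the carbonyl carbon has H1, so it is not flanked by two carbons.
(D) has a primary amide (-C(=O)NH2) but one neighbour of the carbonyl carbon is N, not C.
So the answer is (A).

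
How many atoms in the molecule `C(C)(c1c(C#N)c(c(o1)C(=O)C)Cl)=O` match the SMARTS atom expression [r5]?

The query [r5] means: r5 matches atoms in a five-membered ring.
Check the 14 heavy atoms by environment: 1× o (aromatic, in 5-ring) → match; 4× c (aromatic, in 5-ring) → match; 1× Cl (acyclic) → no; 5× C (acyclic) → no; 2× O (acyclic) → no; 1× N (acyclic) → no.
Summing the matching environments: 1 + 4 = 5 matching atoms.

5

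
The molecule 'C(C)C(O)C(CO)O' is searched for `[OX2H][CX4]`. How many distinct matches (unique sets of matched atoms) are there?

3

[OX2H][CX4] is the SMARTS for an aliphatic alcohol: a hydroxyl oxygen bound to an sp3 (X4) carbon.
The molecule carries 3 separate instances of a hydroxyl group (-OH) meeting every constraint; each maps to a distinct set of atoms, giving 3 matches.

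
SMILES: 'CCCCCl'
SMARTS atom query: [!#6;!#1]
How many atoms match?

The query [!#6;!#1] means: not carbon and not hydrogen — any heteroatom.
Check the 5 heavy atoms by environment: 4× C → no; 1× Cl → match.
That gives 1 matching atom.

1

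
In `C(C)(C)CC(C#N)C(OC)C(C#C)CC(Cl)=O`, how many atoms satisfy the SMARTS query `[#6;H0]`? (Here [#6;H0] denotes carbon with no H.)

3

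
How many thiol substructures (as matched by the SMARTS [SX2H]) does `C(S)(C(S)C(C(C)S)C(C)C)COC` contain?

3

[SX2H] is the SMARTS for a thiol: an aliphatic sulfur with two connections, one being H.
The molecule carries 3 separate instances of a thiol (-SH) meeting every constraint; each maps to a distinct set of atoms, giving 3 matches.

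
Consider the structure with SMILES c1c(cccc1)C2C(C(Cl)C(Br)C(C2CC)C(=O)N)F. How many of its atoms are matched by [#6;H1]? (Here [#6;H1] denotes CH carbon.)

The query [#6;H1] means: any carbon bearing exactly one hydrogen.
Check the 20 heavy atoms by environment: 6× C (H1) → match; 1× C (H2) → no; 1× C (H3) → no; 1× Cl (H0) → no; 1× c (aromatic, H0) → no; 5× c (aromatic, H1) → match; 1× F (H0) → no; 1× C (H0) → no; 1× O (H0) → no; 1× N (H2) → no; 1× Br (H0) → no.
Summing the matching environments: 6 + 5 = 11 matching atoms.

11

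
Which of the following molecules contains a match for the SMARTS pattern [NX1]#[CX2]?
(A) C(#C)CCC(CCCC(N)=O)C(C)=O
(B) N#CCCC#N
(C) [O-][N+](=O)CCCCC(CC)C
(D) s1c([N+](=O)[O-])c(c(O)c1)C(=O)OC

[NX1]#[CX2] describes a nitrogen triple-bonded to a two-connected carbon (a nitrile).
(A) has a primary amide (-C(=O)NH2) but the nitrogen is NX3, not NX1.
(B) contains a nitrile (-C#N), which satisfies every atom and bond constraint.
(C) has a nitro group (-[N+](=O)[O-]) but there is no C#N triple bond.
(D) has a nitro group (-[N+](=O)[O-]) but there is no C#N triple bond.
So the answer is (B).

B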